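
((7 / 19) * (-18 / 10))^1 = -63 / 95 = -0.66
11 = 11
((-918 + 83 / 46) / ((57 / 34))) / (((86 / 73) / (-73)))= 3818041985 / 112746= 33864.10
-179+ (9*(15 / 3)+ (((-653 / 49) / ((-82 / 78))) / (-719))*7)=-27676769 / 206353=-134.12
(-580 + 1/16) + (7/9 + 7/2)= -82895/144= -575.66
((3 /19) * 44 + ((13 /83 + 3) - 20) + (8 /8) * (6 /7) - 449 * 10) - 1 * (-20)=-49444110 /11039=-4479.04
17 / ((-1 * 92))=-17 / 92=-0.18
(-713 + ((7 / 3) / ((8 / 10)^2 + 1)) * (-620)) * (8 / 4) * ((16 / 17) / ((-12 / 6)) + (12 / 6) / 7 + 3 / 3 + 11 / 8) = -136358305 / 19516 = -6987.00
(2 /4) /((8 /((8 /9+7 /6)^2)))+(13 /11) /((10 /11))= 40541 /25920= 1.56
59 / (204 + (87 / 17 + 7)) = 1003 / 3674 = 0.27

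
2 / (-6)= -1 / 3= -0.33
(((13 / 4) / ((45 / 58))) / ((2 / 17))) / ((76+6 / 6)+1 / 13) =83317 / 180360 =0.46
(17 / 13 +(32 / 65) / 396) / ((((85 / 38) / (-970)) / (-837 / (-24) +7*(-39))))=135163.57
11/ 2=5.50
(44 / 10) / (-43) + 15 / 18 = 943 / 1290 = 0.73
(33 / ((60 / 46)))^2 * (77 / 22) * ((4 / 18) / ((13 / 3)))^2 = 448063 / 76050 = 5.89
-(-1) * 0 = 0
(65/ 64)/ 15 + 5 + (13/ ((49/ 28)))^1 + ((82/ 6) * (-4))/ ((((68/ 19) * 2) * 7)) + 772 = 17899243/ 22848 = 783.41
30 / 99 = 10 / 33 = 0.30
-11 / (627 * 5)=-0.00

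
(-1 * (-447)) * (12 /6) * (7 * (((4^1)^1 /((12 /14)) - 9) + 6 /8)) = -44849 /2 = -22424.50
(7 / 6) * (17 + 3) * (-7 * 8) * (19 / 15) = -14896 / 9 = -1655.11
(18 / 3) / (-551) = -6 / 551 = -0.01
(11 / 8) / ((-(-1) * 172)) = 11 / 1376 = 0.01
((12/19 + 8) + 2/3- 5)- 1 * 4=17/57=0.30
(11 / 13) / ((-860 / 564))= -1551 / 2795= -0.55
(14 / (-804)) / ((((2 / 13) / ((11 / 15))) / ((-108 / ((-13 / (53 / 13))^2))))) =648879 / 735995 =0.88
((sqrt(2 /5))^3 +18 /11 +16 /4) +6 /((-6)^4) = 2*sqrt(10) /25 +13403 /2376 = 5.89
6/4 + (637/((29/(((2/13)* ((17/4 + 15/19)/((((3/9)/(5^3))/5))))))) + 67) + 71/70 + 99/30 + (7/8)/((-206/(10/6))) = 3051418381009/95345040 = 32003.96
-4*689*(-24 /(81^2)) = 22048 /2187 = 10.08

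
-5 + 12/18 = -13/3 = -4.33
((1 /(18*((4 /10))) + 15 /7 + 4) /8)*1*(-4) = -3.14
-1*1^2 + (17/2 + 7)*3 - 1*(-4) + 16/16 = 101/2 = 50.50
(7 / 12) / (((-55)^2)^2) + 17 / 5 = 3.40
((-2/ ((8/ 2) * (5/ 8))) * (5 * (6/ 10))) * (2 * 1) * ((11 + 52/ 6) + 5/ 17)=-8144/ 85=-95.81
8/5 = 1.60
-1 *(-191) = 191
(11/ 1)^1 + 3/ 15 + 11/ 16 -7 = 391/ 80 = 4.89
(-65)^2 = 4225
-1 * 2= -2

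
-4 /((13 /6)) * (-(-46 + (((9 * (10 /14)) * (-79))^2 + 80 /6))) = 303274184 /637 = 476097.62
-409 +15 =-394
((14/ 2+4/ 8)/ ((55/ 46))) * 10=690/ 11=62.73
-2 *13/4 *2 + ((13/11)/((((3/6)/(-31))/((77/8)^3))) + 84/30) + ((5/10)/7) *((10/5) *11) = -585477127/8960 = -65343.43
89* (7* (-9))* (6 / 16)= -16821 / 8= -2102.62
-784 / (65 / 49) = -38416 / 65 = -591.02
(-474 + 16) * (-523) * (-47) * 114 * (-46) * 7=413262261384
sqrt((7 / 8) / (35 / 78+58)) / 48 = sqrt(1244607) / 437664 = 0.00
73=73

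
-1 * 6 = -6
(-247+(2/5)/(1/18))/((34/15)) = -3597/34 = -105.79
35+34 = 69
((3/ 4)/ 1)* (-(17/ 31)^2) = -867/ 3844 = -0.23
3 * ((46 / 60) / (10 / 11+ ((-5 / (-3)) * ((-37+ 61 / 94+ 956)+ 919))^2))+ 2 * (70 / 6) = 106485471308504 / 4563663008175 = 23.33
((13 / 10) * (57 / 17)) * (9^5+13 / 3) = 4375852 / 17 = 257403.06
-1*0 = 0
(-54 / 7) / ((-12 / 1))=9 / 14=0.64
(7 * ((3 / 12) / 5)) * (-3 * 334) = -3507 / 10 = -350.70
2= 2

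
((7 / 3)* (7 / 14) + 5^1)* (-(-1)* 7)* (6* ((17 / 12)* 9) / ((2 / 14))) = 92463 / 4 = 23115.75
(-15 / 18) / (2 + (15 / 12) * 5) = -0.10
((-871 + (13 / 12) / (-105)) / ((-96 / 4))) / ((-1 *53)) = -1097473 / 1602720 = -0.68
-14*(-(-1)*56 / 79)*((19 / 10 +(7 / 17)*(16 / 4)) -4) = 30184 / 6715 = 4.50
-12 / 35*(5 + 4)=-108 / 35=-3.09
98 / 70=7 / 5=1.40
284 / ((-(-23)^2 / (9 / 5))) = -2556 / 2645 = -0.97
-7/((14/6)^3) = -27/49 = -0.55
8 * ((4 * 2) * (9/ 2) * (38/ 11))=10944/ 11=994.91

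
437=437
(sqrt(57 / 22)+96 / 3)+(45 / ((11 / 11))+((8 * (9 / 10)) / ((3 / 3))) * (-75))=-463+sqrt(1254) / 22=-461.39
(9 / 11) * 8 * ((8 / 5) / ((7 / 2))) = 1152 / 385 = 2.99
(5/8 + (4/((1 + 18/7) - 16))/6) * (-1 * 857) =-1022401/2088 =-489.66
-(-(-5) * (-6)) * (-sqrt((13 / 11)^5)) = -5070 * sqrt(143) / 1331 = -45.55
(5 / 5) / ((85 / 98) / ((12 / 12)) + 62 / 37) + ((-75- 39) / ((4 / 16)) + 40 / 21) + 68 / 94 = -4122615776 / 9101127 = -452.98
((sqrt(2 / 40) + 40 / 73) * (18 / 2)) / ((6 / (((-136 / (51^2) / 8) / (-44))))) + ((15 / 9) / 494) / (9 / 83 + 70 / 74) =sqrt(5) / 44880 + 217608965 / 65507272116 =0.00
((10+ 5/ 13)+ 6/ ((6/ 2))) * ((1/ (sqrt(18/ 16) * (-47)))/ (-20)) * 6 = 161 * sqrt(2)/ 3055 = 0.07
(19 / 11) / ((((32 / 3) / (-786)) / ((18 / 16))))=-201609 / 1408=-143.19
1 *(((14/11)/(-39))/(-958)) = 7/205491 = 0.00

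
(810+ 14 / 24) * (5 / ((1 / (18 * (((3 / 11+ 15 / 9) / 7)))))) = 1556320 / 77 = 20211.95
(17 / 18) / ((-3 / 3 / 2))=-17 / 9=-1.89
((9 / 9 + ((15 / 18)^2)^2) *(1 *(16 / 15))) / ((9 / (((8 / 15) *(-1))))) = -15368 / 164025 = -0.09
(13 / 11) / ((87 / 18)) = 78 / 319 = 0.24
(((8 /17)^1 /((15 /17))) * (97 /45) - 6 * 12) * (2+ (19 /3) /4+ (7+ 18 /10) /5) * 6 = -38330936 /16875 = -2271.46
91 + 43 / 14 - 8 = 1205 / 14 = 86.07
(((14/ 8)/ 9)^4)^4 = 33232930569601/ 7958661109946400884391936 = 0.00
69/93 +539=539.74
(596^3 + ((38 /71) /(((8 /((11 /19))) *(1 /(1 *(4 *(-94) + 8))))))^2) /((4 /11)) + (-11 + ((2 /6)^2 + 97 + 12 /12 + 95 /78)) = 686759238745349 /1179594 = 582199671.03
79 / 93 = 0.85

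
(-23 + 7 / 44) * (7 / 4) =-7035 / 176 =-39.97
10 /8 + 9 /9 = 2.25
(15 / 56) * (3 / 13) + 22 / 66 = 863 / 2184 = 0.40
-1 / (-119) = 1 / 119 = 0.01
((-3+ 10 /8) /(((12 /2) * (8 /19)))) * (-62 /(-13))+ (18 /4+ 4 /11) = 21415 /13728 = 1.56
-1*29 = -29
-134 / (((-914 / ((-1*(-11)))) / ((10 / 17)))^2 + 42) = -405350 / 60484411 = -0.01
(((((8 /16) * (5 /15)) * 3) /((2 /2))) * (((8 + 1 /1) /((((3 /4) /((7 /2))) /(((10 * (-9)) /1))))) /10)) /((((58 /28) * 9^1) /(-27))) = 7938 /29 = 273.72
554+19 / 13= 7221 / 13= 555.46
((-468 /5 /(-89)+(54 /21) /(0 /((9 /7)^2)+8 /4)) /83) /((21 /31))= 75237 /1809815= 0.04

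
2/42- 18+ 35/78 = -9557/546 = -17.50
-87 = -87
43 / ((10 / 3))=129 / 10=12.90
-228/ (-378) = 38/ 63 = 0.60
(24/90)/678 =2/5085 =0.00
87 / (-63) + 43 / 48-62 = -20995 / 336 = -62.49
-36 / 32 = -9 / 8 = -1.12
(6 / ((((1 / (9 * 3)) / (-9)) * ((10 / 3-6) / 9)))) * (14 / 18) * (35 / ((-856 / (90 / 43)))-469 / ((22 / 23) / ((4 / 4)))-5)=-1535362864371 / 809776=-1896034.04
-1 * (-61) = 61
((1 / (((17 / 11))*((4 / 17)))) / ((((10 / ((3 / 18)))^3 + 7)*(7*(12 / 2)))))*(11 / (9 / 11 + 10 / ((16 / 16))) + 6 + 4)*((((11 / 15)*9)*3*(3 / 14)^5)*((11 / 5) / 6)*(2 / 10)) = 38547333 / 17595042313408000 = 0.00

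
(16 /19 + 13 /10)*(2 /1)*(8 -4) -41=-2267 /95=-23.86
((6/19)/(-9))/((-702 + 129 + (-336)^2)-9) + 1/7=3200942/22406643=0.14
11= 11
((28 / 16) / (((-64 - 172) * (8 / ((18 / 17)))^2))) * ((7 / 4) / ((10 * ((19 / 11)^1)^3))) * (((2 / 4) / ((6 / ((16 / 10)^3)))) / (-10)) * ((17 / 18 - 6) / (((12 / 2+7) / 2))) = -1369599 / 11695280900000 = -0.00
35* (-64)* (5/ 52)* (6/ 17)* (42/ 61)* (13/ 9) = -78400/ 1037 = -75.60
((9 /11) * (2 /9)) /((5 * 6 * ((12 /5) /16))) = 4 /99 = 0.04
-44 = -44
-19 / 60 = -0.32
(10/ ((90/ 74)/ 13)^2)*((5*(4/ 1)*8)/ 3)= 14807104/ 243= 60934.58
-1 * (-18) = 18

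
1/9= 0.11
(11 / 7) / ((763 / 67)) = 737 / 5341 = 0.14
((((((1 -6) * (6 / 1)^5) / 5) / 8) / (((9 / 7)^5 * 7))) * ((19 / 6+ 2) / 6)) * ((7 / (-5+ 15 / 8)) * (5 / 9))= 4168136 / 98415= 42.35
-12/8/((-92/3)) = 9/184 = 0.05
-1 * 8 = -8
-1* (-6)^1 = 6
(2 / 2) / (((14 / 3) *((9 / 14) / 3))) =1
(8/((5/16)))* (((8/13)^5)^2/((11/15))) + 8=12543864143128/1516443410339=8.27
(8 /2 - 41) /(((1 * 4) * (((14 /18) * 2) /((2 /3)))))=-111 /28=-3.96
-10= -10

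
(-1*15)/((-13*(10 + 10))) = 0.06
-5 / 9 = -0.56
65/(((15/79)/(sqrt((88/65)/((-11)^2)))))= 158 * sqrt(1430)/165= 36.21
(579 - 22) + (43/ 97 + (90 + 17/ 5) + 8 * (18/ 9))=323419/ 485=666.84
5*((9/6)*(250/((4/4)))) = 1875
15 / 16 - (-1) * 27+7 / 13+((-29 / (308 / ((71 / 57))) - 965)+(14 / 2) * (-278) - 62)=-2688198397 / 912912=-2944.64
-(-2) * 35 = 70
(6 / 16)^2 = 9 / 64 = 0.14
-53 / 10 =-5.30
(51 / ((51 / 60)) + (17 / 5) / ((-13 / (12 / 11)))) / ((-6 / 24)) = -238.86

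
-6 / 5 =-1.20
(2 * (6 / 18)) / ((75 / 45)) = 2 / 5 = 0.40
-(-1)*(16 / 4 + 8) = 12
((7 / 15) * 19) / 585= 133 / 8775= 0.02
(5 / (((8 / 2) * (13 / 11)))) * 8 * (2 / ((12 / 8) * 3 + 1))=40 / 13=3.08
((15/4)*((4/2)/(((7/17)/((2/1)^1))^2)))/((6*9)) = 1445/441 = 3.28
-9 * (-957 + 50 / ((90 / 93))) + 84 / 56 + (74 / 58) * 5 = 473041 / 58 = 8155.88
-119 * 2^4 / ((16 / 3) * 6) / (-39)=119 / 78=1.53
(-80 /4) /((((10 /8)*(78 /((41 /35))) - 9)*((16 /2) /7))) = -1435 /6087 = -0.24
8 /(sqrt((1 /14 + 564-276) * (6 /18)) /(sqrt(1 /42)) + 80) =640 /2367-8 * sqrt(4033) /2367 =0.06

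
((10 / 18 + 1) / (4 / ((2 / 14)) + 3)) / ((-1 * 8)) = -7 / 1116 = -0.01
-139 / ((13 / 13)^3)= -139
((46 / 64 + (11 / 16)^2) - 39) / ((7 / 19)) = -183901 / 1792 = -102.62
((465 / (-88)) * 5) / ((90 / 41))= -6355 / 528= -12.04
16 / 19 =0.84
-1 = -1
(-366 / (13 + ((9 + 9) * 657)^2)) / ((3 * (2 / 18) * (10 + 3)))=-1098 / 1818105757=-0.00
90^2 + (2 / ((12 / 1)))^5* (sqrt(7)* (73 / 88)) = 73* sqrt(7) / 684288 + 8100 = 8100.00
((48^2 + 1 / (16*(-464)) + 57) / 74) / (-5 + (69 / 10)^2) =438201575 / 585222784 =0.75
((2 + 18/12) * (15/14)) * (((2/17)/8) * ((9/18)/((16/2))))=15/4352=0.00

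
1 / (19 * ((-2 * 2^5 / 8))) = -1 / 152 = -0.01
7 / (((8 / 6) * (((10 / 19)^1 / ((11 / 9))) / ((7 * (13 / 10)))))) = 133133 / 1200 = 110.94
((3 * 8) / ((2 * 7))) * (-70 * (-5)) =600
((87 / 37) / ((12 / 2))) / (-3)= -29 / 222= -0.13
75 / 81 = 25 / 27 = 0.93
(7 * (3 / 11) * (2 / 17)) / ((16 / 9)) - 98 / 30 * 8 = -583597 / 22440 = -26.01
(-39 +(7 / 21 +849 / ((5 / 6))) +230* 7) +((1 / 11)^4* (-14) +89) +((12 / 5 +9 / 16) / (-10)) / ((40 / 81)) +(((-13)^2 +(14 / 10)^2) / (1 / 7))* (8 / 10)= 1022080049701 / 281107200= 3635.91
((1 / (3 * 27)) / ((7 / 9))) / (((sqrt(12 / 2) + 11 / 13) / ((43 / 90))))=-6149 / 5063310 + 7267 * sqrt(6) / 5063310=0.00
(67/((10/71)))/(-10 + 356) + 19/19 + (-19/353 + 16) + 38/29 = 695343729/35420020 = 19.63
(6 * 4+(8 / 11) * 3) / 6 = 4.36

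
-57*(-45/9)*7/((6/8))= 2660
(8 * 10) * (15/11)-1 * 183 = -813/11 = -73.91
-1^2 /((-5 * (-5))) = -1 /25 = -0.04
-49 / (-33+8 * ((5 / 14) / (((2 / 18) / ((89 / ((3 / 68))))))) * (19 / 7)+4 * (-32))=-2401 / 6891391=-0.00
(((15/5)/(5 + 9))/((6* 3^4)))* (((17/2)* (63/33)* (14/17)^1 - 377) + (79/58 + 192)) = -108635/1446984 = -0.08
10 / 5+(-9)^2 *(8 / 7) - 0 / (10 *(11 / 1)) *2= 662 / 7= 94.57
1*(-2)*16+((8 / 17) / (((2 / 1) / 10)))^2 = -7648 / 289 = -26.46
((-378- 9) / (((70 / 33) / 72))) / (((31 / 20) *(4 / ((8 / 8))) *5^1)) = -459756 / 1085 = -423.74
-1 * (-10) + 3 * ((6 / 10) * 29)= 311 / 5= 62.20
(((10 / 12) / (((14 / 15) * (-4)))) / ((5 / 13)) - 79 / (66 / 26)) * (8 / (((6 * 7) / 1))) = -117169 / 19404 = -6.04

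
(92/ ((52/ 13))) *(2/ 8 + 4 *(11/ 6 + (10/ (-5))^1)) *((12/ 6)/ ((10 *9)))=-23/ 108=-0.21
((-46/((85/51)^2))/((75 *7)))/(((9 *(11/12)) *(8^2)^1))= -0.00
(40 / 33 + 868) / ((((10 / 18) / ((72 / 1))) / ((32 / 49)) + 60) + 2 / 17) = 3370484736 / 233159927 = 14.46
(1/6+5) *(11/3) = 341/18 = 18.94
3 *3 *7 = 63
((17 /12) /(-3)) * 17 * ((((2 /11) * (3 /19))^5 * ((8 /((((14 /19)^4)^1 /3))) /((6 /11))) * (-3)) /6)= 7803 /667907779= 0.00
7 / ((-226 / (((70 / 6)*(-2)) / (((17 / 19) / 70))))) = 325850 / 5763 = 56.54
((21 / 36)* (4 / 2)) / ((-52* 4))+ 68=84857 / 1248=67.99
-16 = -16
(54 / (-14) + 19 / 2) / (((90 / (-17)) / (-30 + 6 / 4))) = 25517 / 840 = 30.38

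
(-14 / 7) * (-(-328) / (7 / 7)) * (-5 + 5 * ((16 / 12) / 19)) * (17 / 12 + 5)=3346420 / 171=19569.71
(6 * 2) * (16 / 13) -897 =-11469 / 13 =-882.23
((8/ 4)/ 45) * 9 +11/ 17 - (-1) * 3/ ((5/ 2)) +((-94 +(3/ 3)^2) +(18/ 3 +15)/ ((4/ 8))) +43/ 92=-377593/ 7820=-48.29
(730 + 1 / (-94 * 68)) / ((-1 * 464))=-4666159 / 2965888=-1.57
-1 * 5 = -5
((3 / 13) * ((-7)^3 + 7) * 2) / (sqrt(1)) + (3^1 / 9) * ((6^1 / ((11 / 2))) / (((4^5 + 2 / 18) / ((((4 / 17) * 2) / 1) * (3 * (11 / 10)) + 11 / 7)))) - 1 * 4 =-872390056 / 5484115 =-159.08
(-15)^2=225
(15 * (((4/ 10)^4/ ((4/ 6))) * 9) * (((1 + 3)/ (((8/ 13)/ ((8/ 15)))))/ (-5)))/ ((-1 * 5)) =0.72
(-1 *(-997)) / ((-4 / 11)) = -10967 / 4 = -2741.75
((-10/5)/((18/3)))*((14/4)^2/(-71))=49/852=0.06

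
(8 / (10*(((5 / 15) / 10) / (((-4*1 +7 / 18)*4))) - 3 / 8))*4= -16640 / 207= -80.39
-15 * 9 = -135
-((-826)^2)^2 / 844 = -551540924.38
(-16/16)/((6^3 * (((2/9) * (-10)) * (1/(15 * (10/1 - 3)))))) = 7/32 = 0.22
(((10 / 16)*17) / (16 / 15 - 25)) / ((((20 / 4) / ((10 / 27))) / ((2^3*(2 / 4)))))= -425 / 3231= -0.13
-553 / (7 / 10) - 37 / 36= -28477 / 36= -791.03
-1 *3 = -3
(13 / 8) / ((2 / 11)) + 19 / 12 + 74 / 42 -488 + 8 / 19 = -3034291 / 6384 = -475.30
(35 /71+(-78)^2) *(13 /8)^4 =12338323439 /290816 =42426.56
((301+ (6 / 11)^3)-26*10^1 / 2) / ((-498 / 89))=-30.59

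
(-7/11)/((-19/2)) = 14/209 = 0.07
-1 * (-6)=6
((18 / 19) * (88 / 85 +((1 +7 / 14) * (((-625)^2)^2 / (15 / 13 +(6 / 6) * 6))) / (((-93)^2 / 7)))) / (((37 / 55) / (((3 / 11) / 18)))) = 1180267381173319 / 2136193446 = 552509.60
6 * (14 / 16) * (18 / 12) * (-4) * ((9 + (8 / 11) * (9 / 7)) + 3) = -4482 / 11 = -407.45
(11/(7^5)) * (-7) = -11/2401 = -0.00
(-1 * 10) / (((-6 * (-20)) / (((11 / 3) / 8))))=-11 / 288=-0.04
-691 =-691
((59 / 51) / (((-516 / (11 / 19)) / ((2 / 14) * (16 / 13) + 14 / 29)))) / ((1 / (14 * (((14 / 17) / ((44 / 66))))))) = -3947867 / 267043803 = -0.01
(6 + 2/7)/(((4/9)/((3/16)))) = 297/112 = 2.65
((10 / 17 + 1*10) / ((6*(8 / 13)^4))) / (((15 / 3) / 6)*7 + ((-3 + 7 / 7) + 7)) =19773 / 17408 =1.14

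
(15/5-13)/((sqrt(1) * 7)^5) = -10/16807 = -0.00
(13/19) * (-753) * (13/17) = -127257/323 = -393.98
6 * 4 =24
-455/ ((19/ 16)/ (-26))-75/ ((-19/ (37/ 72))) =4543645/ 456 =9964.13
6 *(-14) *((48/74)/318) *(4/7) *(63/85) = -12096/166685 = -0.07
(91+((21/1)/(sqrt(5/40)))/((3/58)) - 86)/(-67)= -17.21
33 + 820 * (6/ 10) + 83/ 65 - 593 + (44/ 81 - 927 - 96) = -5734532/ 5265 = -1089.18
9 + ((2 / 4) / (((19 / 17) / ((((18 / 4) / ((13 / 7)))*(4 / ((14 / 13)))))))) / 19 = 6651 / 722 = 9.21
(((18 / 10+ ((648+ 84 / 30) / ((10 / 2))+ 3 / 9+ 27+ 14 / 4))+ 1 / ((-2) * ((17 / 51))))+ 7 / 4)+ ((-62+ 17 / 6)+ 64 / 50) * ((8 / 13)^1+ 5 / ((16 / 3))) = 760781 / 10400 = 73.15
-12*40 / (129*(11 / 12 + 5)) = -1920 / 3053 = -0.63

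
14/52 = 7/26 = 0.27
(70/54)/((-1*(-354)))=35/9558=0.00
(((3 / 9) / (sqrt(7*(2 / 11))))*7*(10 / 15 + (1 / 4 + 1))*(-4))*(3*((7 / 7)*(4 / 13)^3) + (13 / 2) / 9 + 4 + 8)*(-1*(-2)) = -11651087*sqrt(154) / 355914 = -406.24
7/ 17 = 0.41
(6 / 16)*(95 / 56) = 285 / 448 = 0.64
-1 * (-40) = 40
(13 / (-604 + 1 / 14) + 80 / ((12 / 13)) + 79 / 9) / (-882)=-7261207 / 67115790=-0.11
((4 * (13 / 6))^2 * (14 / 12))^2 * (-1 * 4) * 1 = -22391824 / 729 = -30715.81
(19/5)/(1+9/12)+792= 27796/35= 794.17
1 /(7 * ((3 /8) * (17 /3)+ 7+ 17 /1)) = 8 /1463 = 0.01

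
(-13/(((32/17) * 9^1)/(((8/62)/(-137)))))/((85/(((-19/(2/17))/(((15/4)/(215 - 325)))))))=46189/1146690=0.04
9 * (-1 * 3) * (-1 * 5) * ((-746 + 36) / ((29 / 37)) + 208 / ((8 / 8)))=-2732130 / 29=-94211.38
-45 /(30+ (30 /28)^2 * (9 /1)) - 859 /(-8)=447989 /4216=106.26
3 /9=1 /3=0.33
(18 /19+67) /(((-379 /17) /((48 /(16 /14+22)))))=-1229032 /194427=-6.32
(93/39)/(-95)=-31/1235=-0.03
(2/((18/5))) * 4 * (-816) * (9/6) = -2720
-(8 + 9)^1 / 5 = -17 / 5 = -3.40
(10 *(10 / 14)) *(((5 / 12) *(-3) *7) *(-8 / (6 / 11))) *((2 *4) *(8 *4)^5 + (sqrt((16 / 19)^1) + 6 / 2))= 11000 *sqrt(19) / 57 + 738197512250 / 3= 246065838257.86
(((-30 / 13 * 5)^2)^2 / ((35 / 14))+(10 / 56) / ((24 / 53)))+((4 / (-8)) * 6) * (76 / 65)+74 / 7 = 681115714493 / 95964960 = 7097.55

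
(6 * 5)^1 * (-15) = -450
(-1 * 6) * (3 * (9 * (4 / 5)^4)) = -66.36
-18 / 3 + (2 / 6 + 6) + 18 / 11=65 / 33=1.97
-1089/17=-64.06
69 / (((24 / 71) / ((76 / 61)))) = 31027 / 122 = 254.32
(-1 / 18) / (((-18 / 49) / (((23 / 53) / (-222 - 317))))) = -23 / 188892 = -0.00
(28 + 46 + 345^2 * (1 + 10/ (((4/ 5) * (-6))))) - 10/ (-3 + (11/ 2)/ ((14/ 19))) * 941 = -13097759/ 100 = -130977.59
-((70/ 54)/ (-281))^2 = -0.00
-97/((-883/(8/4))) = 194/883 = 0.22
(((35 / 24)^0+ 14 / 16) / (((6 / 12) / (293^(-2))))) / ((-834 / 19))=-95 / 95464088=-0.00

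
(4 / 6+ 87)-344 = -769 / 3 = -256.33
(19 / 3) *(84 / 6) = 266 / 3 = 88.67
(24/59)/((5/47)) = 1128/295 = 3.82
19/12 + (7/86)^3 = 3022295/1908168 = 1.58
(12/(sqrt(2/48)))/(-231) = -8 * sqrt(6)/77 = -0.25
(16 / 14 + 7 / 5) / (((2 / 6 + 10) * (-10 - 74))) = -89 / 30380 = -0.00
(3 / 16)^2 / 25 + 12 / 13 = 0.92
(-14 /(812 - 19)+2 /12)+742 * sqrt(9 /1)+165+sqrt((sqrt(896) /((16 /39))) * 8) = 2 * 14^(1 /4) * sqrt(39)+11377087 /4758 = 2415.31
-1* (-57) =57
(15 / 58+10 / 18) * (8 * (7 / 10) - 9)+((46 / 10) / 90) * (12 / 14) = -248873 / 91350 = -2.72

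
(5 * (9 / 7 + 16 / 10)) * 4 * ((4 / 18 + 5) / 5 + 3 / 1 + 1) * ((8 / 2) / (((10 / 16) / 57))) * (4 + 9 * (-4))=-3398611.14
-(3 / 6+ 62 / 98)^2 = -12321 / 9604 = -1.28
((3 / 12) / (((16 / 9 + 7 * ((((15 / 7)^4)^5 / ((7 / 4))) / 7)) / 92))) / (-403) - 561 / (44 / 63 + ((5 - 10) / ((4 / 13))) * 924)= 15500421186269166425742874366509 / 414845183058693333353454766514276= 0.04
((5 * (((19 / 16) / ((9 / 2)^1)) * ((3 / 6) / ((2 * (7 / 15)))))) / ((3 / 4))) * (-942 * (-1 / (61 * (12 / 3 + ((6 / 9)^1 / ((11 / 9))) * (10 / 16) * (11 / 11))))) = 820325 / 244671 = 3.35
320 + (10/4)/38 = 24325/76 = 320.07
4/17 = 0.24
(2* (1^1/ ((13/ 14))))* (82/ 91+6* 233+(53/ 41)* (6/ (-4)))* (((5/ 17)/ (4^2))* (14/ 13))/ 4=364844585/ 24500944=14.89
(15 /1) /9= 5 /3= 1.67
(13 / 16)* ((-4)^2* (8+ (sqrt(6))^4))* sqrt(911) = 572* sqrt(911) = 17264.55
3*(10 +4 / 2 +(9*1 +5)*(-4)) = -132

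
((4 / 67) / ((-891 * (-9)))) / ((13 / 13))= 4 / 537273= 0.00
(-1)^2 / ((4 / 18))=9 / 2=4.50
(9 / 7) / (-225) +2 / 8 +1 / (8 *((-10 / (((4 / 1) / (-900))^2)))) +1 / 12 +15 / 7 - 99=-2736612007 / 28350000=-96.53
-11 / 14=-0.79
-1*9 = -9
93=93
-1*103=-103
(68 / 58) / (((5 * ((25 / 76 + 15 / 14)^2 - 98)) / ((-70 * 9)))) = 1212474816 / 788258483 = 1.54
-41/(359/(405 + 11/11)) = -16646/359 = -46.37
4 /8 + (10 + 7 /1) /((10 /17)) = 147 /5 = 29.40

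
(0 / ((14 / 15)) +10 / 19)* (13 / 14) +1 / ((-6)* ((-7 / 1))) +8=6793 / 798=8.51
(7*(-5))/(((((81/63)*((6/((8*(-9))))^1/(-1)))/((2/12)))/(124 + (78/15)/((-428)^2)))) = -2782565597/412164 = -6751.11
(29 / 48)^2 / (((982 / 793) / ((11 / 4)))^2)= 63992303089 / 35548839936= 1.80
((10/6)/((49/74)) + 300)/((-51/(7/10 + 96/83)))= -6852827/622251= -11.01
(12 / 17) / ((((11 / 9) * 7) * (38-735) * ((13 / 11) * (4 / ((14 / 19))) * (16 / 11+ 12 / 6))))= -297 / 55607357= -0.00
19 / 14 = 1.36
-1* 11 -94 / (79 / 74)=-7825 / 79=-99.05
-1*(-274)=274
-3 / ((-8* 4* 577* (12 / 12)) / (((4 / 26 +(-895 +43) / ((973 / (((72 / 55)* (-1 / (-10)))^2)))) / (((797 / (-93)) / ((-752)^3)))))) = 492429723035675904 / 439901775438125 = 1119.41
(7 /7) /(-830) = -0.00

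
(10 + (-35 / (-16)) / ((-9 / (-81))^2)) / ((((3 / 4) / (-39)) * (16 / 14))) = -272545 / 32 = -8517.03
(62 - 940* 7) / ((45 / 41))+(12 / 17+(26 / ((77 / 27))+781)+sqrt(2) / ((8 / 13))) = -303231127 / 58905+13* sqrt(2) / 8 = -5145.50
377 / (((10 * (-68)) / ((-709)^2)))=-278692.26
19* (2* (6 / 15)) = 76 / 5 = 15.20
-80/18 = -40/9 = -4.44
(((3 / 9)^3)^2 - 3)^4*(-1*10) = -228349797312160 / 282429536481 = -808.52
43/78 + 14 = 1135/78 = 14.55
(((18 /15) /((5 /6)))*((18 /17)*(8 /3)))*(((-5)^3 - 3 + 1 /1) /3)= -73152 /425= -172.12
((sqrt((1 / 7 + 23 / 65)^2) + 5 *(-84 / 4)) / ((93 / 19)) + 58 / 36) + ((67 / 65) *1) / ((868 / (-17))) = -10033333 / 507780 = -19.76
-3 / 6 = -1 / 2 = -0.50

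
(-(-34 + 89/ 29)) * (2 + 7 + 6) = 13455/ 29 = 463.97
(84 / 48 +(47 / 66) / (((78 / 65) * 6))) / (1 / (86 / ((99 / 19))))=3589081 / 117612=30.52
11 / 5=2.20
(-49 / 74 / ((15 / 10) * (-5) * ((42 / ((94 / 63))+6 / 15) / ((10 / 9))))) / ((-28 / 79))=-0.01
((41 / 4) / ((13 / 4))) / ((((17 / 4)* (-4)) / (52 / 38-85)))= 65149 / 4199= 15.52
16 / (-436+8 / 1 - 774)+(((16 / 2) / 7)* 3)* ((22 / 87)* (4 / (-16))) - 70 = -70.23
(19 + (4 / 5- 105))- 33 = -591 / 5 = -118.20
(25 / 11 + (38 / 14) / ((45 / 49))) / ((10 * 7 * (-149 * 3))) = -1294 / 7744275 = -0.00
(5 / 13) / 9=5 / 117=0.04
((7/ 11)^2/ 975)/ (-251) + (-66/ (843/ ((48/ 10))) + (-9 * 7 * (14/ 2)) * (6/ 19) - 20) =-25238440664501/ 158096999775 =-159.64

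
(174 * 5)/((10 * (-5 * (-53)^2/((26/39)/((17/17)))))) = -58/14045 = -0.00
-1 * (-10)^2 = -100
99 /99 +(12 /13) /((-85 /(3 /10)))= 1.00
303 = 303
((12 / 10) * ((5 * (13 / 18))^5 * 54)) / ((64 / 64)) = 232058125 / 5832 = 39790.49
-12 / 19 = -0.63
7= 7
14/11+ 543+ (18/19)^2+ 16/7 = 15217633/27797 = 547.46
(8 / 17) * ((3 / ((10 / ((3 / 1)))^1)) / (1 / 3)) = 108 / 85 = 1.27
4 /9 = 0.44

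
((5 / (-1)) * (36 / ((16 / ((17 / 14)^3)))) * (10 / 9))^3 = -1852935570265625 / 165288374272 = -11210.32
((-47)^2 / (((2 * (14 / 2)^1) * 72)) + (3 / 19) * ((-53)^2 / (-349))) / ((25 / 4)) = 6153463 / 41775300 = 0.15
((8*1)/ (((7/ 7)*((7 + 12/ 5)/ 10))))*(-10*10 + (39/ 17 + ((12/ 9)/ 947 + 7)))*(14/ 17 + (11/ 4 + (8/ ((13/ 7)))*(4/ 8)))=-2217975750200/ 501660939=-4421.26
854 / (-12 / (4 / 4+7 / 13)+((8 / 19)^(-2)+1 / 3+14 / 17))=-13937280 / 16361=-851.86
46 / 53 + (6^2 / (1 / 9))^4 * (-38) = -22194200600018 / 53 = -418758501887.13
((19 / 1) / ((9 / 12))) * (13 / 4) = 82.33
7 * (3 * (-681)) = -14301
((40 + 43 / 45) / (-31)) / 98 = -1843 / 136710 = -0.01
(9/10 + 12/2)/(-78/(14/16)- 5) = -483/6590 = -0.07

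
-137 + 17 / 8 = -1079 / 8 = -134.88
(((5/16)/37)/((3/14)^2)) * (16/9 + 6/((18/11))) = 12005/11988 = 1.00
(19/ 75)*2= 38/ 75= 0.51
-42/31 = -1.35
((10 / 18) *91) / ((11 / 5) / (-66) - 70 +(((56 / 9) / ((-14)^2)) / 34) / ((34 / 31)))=-4602325 / 6375407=-0.72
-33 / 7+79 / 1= 520 / 7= 74.29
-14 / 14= -1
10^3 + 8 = 1008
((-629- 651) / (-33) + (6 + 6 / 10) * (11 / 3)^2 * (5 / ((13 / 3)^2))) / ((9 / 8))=2784712 / 50193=55.48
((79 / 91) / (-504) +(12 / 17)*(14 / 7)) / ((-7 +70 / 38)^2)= 0.05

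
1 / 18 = 0.06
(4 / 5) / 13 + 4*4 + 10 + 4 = 30.06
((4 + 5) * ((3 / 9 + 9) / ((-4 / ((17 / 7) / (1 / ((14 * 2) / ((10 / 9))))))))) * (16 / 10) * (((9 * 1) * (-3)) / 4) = 347004 / 25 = 13880.16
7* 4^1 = 28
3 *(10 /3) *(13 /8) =65 /4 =16.25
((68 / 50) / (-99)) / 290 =-17 / 358875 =-0.00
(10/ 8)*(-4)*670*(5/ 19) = -16750/ 19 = -881.58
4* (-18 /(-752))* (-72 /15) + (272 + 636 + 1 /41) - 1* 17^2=618.56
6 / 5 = 1.20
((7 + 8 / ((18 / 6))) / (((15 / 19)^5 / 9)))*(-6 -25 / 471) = -204721389221 / 119221875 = -1717.15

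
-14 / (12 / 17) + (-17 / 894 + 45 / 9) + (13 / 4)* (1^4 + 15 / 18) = -31805 / 3576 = -8.89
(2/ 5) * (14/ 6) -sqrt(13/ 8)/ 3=14/ 15 -sqrt(26)/ 12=0.51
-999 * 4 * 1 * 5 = -19980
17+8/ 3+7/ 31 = 19.89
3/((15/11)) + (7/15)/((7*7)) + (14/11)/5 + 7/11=3581/1155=3.10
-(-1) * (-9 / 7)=-9 / 7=-1.29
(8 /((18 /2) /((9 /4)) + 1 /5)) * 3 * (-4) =-160 /7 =-22.86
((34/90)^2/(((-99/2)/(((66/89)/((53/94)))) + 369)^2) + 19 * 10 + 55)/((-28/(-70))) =26648977957501/43508535210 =612.50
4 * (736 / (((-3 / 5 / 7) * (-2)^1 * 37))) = 51520 / 111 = 464.14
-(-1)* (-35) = -35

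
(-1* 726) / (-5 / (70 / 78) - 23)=2541 / 100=25.41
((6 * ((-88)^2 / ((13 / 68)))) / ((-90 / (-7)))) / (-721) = -526592 / 20085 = -26.22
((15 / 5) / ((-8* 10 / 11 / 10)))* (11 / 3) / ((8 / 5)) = -605 / 64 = -9.45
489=489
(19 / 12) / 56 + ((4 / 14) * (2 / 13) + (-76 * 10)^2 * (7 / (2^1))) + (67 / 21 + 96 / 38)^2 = 133887917720987 / 66227616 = 2021632.75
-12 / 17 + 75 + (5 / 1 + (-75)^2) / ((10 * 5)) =15886 / 85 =186.89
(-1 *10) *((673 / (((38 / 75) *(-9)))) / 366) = 84125 / 20862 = 4.03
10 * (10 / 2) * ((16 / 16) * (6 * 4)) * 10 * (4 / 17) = 48000 / 17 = 2823.53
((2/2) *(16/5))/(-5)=-16/25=-0.64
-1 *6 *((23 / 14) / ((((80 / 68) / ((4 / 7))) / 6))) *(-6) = 172.36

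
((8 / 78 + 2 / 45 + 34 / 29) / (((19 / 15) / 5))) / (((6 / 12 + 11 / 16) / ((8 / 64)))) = 0.55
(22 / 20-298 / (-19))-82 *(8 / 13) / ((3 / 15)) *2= -1204943 / 2470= -487.83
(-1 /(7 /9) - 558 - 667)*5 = -6131.43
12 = 12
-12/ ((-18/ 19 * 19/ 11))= 22/ 3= 7.33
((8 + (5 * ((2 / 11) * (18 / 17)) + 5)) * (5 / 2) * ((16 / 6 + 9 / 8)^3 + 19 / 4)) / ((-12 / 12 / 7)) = -74865790475 / 5170176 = -14480.32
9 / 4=2.25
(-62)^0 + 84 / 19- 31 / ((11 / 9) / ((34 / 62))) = -1774 / 209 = -8.49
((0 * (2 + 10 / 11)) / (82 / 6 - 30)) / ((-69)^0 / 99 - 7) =0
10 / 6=5 / 3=1.67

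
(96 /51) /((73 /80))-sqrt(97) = 2560 /1241-sqrt(97) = -7.79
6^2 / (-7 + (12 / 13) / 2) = -468 / 85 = -5.51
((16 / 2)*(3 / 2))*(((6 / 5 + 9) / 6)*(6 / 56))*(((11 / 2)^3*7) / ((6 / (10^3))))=1697025 / 4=424256.25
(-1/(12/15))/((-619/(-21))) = -105/2476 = -0.04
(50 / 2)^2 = 625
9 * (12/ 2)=54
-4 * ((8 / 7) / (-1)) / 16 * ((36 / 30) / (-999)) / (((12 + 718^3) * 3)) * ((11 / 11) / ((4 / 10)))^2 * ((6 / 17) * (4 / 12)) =-5 / 22001677816482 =-0.00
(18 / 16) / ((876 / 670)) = 1005 / 1168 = 0.86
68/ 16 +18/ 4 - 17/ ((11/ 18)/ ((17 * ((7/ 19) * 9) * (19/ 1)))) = -1310519/ 44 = -29784.52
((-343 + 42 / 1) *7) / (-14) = 301 / 2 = 150.50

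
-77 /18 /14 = -11 /36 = -0.31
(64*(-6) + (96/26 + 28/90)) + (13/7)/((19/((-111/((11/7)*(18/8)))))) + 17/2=-91592419/244530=-374.57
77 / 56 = 11 / 8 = 1.38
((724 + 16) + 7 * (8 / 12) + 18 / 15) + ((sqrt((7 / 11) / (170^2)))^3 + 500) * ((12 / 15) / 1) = 7 * sqrt(77) / 743091250 + 17188 / 15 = 1145.87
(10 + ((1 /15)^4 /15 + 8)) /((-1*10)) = -13668751 /7593750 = -1.80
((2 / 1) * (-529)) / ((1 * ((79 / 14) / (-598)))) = 8857576 / 79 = 112121.22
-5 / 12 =-0.42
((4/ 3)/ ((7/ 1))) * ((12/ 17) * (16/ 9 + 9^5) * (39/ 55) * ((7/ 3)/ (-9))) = -1459.60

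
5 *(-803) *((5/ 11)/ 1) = -1825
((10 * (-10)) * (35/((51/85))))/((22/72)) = -210000/11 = -19090.91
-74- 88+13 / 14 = -2255 / 14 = -161.07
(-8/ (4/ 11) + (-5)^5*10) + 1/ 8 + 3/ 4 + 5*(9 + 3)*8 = -246329/ 8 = -30791.12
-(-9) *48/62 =216/31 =6.97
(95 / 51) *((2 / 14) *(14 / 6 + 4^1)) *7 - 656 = -98563 / 153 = -644.20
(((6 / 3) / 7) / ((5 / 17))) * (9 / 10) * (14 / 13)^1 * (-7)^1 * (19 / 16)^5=-2651902029 / 170393600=-15.56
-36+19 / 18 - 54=-1601 / 18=-88.94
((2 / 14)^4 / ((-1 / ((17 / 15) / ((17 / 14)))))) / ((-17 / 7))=2 / 12495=0.00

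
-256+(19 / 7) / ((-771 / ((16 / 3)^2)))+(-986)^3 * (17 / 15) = -263847778155992 / 242865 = -1086396879.57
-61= -61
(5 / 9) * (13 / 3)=65 / 27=2.41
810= 810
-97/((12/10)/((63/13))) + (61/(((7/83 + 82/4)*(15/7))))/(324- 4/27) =-126794432751/323681020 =-391.73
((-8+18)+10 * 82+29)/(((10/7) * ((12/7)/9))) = 3156.82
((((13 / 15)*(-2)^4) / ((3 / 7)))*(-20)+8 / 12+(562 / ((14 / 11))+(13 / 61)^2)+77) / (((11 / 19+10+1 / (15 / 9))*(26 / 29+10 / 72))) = -165111166790 / 14951264517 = -11.04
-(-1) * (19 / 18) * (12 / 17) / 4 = 19 / 102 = 0.19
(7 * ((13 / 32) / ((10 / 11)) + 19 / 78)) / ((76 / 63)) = 4.01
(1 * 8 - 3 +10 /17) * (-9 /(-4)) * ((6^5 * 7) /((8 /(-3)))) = -4363065 /17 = -256650.88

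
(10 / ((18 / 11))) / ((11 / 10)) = 50 / 9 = 5.56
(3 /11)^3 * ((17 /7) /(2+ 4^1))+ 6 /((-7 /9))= -143595 /18634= -7.71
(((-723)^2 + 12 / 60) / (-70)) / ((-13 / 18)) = 3360402 / 325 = 10339.70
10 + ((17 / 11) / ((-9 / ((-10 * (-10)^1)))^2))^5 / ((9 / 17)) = 2413756900050539510310890590 / 5053951031089059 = 477597999110.49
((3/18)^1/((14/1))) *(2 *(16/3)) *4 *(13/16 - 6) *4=-664/63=-10.54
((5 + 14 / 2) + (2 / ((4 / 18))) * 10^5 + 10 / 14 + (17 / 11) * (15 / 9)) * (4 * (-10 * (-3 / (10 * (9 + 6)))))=831614128 / 1155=720012.23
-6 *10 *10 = -600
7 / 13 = 0.54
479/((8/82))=19639/4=4909.75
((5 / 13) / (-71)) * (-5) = 25 / 923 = 0.03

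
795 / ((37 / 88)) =69960 / 37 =1890.81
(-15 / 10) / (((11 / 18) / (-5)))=135 / 11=12.27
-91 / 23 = -3.96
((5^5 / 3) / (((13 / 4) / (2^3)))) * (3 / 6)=1282.05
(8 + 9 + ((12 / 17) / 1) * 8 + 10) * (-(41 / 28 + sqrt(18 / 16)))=-22755 / 476 - 1665 * sqrt(2) / 68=-82.43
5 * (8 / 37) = 40 / 37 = 1.08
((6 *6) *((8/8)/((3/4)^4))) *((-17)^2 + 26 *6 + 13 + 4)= 52565.33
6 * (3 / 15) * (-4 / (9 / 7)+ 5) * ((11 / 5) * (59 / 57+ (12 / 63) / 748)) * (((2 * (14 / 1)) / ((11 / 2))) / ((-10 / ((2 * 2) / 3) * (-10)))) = 3296 / 9405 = 0.35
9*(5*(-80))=-3600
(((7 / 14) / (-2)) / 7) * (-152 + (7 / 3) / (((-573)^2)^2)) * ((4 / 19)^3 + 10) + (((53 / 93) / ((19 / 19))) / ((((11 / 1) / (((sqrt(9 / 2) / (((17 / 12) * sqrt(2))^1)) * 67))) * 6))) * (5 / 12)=19655663059958973738997 / 360049222276143720012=54.59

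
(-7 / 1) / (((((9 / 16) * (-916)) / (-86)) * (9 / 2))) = -4816 / 18549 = -0.26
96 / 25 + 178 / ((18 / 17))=38689 / 225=171.95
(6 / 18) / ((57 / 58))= 58 / 171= 0.34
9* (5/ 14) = 45/ 14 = 3.21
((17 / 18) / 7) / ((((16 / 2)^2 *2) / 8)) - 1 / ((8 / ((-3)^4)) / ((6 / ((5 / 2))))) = -24.29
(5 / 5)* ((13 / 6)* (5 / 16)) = 65 / 96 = 0.68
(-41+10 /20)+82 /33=-2509 /66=-38.02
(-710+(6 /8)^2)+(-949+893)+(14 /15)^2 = -2752439 /3600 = -764.57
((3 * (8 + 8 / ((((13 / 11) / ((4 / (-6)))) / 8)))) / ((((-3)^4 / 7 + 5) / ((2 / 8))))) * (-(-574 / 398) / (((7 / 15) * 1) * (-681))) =196595 / 34060442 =0.01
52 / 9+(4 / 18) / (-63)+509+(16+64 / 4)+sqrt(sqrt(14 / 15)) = 14^(1 / 4) * 15^(3 / 4) / 15+310021 / 567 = 547.76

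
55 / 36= 1.53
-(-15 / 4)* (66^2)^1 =16335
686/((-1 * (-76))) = 343/38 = 9.03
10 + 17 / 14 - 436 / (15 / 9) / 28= 131 / 70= 1.87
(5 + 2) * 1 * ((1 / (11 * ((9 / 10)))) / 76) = 35 / 3762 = 0.01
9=9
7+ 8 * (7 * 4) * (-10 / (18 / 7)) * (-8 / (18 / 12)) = 125629 / 27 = 4652.93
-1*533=-533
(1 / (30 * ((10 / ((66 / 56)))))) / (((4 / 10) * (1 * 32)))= 11 / 35840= 0.00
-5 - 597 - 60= -662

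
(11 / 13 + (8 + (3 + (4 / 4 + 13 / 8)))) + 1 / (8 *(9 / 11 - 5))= 69087 / 4784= 14.44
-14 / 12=-1.17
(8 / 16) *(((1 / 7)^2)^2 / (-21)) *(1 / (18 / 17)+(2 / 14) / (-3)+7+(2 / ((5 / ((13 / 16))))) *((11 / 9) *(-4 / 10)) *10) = -1987 / 31765230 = -0.00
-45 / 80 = -9 / 16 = -0.56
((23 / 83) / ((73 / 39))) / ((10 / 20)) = 1794 / 6059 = 0.30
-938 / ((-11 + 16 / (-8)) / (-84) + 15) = -1176 / 19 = -61.89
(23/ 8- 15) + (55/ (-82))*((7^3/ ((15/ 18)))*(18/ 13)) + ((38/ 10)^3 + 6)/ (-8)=-107130111/ 266500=-401.99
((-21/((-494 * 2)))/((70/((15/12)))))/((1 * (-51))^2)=1/6852768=0.00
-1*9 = -9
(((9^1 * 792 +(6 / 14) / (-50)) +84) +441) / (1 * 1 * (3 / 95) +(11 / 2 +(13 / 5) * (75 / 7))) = 229.21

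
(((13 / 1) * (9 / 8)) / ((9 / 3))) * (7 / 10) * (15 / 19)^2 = 12285 / 5776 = 2.13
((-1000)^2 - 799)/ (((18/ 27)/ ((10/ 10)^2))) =2997603/ 2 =1498801.50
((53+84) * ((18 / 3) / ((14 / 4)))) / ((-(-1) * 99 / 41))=22468 / 231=97.26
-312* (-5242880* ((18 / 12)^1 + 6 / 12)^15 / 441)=17867063951360 / 147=121544652730.34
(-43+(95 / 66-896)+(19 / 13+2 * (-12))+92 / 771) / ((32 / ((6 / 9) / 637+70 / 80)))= -945015852383 / 35958354432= -26.28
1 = 1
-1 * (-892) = 892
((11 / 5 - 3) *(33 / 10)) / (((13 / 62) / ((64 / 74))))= -130944 / 12025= -10.89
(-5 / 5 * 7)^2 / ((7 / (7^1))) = 49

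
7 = 7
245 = 245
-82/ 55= -1.49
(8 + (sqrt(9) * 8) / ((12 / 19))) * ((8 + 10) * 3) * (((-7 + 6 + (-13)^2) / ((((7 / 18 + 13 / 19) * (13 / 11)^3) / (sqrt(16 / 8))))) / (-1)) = -189961257024 * sqrt(2) / 806299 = -333183.83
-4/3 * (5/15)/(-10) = 2/45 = 0.04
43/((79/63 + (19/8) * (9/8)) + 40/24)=173376/22549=7.69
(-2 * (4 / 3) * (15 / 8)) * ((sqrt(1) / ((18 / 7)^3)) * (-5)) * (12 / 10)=1.76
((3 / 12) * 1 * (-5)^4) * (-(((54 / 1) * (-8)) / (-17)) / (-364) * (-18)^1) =-303750 / 1547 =-196.35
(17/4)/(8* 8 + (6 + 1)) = 17/284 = 0.06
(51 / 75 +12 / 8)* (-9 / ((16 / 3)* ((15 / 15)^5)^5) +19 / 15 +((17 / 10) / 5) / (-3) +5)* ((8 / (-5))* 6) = -584131 / 6250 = -93.46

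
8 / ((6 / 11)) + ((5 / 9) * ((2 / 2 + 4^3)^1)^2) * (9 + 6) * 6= 633794 / 3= 211264.67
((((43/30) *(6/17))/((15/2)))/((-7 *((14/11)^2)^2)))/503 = -629563/86229994200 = -0.00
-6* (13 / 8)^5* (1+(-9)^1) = 1113879 / 2048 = 543.89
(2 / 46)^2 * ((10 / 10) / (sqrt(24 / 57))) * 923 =2.69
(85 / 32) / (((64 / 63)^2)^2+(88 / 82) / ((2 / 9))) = 54899069085 / 121822468288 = 0.45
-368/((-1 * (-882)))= -184/441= -0.42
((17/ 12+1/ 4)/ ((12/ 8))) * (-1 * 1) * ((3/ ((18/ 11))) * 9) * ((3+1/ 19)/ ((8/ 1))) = -1595/ 228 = -7.00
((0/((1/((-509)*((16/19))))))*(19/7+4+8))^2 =0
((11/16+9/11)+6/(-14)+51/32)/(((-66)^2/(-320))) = -32905/167706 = -0.20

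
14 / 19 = 0.74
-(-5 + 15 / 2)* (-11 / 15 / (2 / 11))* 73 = 8833 / 12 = 736.08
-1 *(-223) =223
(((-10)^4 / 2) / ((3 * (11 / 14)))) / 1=2121.21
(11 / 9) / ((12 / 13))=143 / 108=1.32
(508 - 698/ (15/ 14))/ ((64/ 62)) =-8339/ 60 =-138.98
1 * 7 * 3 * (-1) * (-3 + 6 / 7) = 45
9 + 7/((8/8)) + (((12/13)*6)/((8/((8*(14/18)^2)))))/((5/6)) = 3904/195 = 20.02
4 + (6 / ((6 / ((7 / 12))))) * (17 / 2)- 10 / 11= 2125 / 264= 8.05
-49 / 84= -7 / 12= -0.58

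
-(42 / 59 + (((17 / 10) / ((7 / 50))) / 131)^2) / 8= -35743613 / 396899608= -0.09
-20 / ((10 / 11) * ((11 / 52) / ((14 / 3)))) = -1456 / 3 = -485.33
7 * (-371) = -2597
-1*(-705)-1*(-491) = 1196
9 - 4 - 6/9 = 13/3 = 4.33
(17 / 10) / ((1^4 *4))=17 / 40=0.42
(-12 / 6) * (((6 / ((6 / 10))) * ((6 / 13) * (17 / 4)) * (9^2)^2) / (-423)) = 371790 / 611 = 608.49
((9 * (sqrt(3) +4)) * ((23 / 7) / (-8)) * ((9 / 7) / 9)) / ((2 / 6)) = -621 / 98 - 621 * sqrt(3) / 392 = -9.08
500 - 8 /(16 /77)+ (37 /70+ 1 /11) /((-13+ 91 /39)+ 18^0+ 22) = 461.55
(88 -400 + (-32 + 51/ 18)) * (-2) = 2047/ 3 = 682.33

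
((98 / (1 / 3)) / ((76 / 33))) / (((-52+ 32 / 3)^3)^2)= 0.00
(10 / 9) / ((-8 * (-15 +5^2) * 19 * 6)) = -1 / 8208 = -0.00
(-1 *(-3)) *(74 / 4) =111 / 2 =55.50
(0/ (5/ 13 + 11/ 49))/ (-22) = 0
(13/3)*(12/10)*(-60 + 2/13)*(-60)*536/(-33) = -3336064/11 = -303278.55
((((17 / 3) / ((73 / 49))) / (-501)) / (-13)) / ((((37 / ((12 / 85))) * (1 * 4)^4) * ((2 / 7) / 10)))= 0.00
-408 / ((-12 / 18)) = 612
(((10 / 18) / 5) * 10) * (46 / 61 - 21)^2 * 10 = 152522500 / 33489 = 4554.41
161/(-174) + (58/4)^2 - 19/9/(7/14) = 214127/1044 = 205.10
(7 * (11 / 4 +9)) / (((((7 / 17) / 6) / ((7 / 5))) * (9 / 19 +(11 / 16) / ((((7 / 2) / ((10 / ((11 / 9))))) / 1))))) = 1487738 / 1845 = 806.36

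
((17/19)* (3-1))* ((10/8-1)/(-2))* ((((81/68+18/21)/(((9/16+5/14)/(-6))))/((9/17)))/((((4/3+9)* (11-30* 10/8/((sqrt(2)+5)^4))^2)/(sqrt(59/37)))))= -65376174076200000* sqrt(4366)/39338561725012904602519+4913193778543385400* sqrt(2183)/39338561725012904602519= 0.01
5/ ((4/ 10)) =25/ 2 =12.50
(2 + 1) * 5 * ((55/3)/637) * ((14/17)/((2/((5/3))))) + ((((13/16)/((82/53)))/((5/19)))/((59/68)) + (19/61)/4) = 2.67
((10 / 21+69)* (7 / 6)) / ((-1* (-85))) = 1459 / 1530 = 0.95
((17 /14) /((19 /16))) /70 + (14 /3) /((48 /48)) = 4.68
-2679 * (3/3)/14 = -2679/14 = -191.36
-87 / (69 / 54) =-1566 / 23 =-68.09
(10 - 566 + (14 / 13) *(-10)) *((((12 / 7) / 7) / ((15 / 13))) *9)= -1082.64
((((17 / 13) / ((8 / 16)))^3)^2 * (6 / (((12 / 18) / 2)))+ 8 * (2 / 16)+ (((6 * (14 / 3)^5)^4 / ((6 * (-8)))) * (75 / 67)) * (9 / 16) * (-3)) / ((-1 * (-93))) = 631016700473382524591577644977 / 47950614423667917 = 13159720851500.07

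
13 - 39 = -26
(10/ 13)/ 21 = 0.04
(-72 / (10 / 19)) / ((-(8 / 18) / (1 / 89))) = 3.46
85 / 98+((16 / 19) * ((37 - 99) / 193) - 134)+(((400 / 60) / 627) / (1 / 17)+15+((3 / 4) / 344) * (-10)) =-1447140002015 / 12238568496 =-118.24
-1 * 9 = -9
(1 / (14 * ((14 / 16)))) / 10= 2 / 245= 0.01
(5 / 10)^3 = 1 / 8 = 0.12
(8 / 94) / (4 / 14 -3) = -28 / 893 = -0.03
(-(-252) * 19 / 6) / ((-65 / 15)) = -2394 / 13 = -184.15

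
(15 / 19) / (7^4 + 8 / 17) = 51 / 155135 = 0.00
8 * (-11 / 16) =-11 / 2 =-5.50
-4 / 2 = -2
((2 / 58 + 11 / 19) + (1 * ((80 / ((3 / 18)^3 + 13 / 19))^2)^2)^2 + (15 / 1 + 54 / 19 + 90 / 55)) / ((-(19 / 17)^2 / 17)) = -365491327012112840588390005297255349256129436502371 / 811456547171184953043189892351391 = -450413923316350732.80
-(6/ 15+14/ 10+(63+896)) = -4804/ 5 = -960.80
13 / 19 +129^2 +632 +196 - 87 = 17382.68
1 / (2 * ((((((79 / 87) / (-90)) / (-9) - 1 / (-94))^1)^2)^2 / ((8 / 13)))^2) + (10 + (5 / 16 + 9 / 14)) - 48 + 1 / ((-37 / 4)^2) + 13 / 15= 2323281172616286525589525040321427374431472374719698353 / 4486449199019135054969442245691817267440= 517844083272852.31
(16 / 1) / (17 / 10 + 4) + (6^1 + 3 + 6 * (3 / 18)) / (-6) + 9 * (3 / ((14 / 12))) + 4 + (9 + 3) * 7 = 44801 / 399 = 112.28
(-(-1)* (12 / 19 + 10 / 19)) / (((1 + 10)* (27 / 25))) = 50 / 513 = 0.10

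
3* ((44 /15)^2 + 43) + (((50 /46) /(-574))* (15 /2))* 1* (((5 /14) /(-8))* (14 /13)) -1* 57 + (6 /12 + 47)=29927596001 /205951200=145.31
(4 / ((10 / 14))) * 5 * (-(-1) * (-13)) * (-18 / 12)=546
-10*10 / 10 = -10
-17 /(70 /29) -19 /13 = -8.50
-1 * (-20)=20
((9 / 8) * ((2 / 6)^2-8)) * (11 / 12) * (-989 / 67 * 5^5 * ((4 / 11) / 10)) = 43886875 / 3216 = 13646.42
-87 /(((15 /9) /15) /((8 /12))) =-522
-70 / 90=-7 / 9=-0.78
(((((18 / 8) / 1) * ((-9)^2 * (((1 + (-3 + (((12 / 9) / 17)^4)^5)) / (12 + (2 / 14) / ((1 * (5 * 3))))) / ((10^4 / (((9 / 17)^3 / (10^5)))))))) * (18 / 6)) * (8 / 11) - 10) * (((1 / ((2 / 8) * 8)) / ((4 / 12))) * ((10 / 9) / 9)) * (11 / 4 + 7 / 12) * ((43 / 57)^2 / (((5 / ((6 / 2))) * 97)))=-186666939765418023553007407316087379467757978559 / 8590445874917987831395843589083199522972385000000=-0.02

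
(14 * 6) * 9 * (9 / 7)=972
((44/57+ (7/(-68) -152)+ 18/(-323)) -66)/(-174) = 1.25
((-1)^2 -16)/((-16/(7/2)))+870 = 27945/32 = 873.28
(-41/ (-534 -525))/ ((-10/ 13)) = -533/ 10590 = -0.05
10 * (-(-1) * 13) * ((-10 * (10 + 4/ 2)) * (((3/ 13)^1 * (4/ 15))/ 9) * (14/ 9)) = -4480/ 27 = -165.93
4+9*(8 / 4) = 22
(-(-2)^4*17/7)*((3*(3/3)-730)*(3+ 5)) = 1581952/7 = 225993.14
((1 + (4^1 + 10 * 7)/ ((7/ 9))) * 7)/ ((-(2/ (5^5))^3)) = -20538330078125/ 8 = -2567291259765.62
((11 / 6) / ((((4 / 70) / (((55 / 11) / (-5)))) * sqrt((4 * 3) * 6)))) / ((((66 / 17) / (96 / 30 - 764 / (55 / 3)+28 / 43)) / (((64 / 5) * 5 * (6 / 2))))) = 7096208 * sqrt(2) / 1419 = 7072.27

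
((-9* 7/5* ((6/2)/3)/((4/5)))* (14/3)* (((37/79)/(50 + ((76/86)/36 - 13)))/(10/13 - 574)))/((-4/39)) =-13175071/833116304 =-0.02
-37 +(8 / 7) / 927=-240085 / 6489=-37.00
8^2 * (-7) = -448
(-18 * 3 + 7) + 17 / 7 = -312 / 7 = -44.57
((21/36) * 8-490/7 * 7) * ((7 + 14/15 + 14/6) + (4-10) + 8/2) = -180544/45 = -4012.09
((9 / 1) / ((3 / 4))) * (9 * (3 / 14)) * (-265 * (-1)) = 42930 / 7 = 6132.86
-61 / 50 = -1.22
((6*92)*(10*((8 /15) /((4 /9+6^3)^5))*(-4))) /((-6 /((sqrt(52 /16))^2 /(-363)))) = -1961739 /53033484036416752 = -0.00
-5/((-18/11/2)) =55/9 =6.11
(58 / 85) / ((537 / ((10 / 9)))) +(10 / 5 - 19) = -1396621 / 82161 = -17.00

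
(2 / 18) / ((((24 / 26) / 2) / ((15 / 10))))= 13 / 36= 0.36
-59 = -59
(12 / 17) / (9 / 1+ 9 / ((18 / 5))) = 0.06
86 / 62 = 43 / 31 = 1.39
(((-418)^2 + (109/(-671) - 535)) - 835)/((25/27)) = 125626059/671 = 187222.14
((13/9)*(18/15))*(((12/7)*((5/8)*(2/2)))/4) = 13/28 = 0.46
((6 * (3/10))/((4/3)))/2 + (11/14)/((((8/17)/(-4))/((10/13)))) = -16243/3640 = -4.46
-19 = -19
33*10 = 330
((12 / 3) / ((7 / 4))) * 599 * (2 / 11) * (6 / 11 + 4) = 958400 / 847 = 1131.52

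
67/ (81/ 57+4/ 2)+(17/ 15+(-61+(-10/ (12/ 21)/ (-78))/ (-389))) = -814837/ 20228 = -40.28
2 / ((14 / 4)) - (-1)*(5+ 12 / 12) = 46 / 7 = 6.57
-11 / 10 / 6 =-11 / 60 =-0.18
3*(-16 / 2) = -24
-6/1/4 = -1.50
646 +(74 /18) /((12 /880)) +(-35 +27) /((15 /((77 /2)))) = 125138 /135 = 926.95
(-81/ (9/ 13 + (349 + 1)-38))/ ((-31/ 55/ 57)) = 220077/ 8401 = 26.20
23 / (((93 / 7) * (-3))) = -161 / 279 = -0.58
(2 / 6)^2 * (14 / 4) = 7 / 18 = 0.39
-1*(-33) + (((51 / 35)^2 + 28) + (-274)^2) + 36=92089526 / 1225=75175.12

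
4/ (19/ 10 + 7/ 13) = 520/ 317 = 1.64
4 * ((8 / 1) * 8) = 256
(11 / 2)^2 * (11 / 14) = 1331 / 56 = 23.77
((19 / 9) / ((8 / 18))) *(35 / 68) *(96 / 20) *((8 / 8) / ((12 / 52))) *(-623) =-1077167 / 34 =-31681.38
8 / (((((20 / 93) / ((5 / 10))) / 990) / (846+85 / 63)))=15603088.29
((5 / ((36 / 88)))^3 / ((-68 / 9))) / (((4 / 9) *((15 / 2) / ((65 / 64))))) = -2162875 / 29376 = -73.63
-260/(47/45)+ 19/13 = -151207/611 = -247.47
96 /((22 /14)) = 672 /11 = 61.09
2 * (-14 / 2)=-14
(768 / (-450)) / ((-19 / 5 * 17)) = 128 / 4845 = 0.03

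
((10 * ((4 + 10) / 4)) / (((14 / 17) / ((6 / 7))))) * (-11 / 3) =-935 / 7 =-133.57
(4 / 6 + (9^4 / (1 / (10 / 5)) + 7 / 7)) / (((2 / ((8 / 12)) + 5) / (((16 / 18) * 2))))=2916.37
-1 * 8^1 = -8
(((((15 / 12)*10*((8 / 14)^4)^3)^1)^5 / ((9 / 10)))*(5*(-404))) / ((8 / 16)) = -16388186959750549702549379039100928000000000000 / 4572196746656610287899693778869948515951910723524009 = -0.00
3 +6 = 9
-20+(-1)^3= -21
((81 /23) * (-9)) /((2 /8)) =-2916 /23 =-126.78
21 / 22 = 0.95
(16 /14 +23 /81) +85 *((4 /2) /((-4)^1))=-46577 /1134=-41.07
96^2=9216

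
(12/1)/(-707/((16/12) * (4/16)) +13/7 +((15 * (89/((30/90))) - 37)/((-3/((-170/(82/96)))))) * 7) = 574/88041141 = 0.00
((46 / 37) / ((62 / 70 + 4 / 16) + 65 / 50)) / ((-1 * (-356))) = 1610 / 1122913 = 0.00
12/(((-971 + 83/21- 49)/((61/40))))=-3843/213370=-0.02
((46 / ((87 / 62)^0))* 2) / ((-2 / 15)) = -690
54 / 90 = 3 / 5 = 0.60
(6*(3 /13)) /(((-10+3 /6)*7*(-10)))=18 /8645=0.00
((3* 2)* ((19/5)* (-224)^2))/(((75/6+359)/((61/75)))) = 2504.61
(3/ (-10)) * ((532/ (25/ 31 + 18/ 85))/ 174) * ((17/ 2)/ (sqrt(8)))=-2.71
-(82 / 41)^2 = -4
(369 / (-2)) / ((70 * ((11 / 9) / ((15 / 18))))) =-1107 / 616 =-1.80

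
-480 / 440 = -12 / 11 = -1.09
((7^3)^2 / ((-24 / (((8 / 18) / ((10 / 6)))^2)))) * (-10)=470596 / 135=3485.90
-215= -215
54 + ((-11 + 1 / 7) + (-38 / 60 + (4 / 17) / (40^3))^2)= 202958065974463 / 4660992000000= 43.54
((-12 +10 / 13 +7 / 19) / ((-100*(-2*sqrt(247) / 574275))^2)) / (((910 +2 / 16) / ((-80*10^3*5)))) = 159354944.38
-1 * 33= -33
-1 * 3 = -3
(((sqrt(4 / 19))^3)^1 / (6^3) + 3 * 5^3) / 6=sqrt(19) / 58482 + 125 / 2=62.50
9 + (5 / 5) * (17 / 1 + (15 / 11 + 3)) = 334 / 11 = 30.36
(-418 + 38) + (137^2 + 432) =18821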